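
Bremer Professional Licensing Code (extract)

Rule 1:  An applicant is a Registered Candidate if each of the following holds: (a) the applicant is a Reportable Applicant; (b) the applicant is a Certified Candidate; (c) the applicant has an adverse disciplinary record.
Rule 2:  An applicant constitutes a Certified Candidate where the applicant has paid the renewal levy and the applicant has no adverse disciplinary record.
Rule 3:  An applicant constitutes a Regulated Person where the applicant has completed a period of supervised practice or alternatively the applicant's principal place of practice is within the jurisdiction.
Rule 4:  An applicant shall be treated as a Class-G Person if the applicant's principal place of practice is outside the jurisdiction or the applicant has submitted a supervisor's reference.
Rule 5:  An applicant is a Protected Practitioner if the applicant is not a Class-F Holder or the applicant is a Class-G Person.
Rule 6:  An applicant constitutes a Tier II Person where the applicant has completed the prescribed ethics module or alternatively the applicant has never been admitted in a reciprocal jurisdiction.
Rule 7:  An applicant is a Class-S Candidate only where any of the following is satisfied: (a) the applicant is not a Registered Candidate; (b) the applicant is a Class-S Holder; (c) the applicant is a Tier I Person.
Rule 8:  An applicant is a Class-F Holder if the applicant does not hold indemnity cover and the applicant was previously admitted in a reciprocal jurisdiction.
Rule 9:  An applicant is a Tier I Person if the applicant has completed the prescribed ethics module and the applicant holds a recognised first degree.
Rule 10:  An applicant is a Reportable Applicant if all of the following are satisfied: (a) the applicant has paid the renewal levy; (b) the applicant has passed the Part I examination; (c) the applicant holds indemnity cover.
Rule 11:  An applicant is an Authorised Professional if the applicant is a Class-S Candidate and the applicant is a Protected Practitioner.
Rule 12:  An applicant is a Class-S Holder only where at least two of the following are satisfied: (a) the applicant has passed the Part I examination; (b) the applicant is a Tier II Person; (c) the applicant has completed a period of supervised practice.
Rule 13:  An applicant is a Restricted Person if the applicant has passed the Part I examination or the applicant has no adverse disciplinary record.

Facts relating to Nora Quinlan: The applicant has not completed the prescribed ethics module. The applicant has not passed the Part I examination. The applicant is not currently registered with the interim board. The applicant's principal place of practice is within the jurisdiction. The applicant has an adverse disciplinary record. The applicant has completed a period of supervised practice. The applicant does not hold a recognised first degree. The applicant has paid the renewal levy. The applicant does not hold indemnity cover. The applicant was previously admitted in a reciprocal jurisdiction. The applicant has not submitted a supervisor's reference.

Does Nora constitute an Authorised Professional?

rule 10 — Reportable Applicant: [the applicant has paid the renewal levy? yes] AND [the applicant has passed the Part I examination? no] AND [the applicant holds indemnity cover? no] → not satisfied.
rule 2 — Certified Candidate: [the applicant has paid the renewal levy? yes] AND [the applicant has no adverse disciplinary record? no] → not satisfied.
rule 1 — Registered Candidate: [Reportable Applicant (rule 10)? no] AND [Certified Candidate (rule 2)? no] AND [the applicant has an adverse disciplinary record? yes] → not satisfied.
rule 6 — Tier II Person: [the applicant has completed the prescribed ethics module? no] OR [the applicant has never been admitted in a reciprocal jurisdiction? no] → not satisfied.
rule 12 — Class-S Holder: the applicant has passed the Part I examination? no; Tier II Person (rule 6)? no; the applicant has completed a period of supervised practice? yes — 1 of 3 hold (need ≥2) → not satisfied.
rule 9 — Tier I Person: [the applicant has completed the prescribed ethics module? no] AND [the applicant holds a recognised first degree? no] → not satisfied.
rule 7 — Class-S Candidate: [not a Registered Candidate (rule 1)? yes] OR [Class-S Holder (rule 12)? no] OR [Tier I Person (rule 9)? no] → satisfied.
rule 8 — Class-F Holder: [the applicant does not hold indemnity cover? yes] AND [the applicant was previously admitted in a reciprocal jurisdiction? yes] → satisfied.
rule 4 — Class-G Person: [the applicant's principal place of practice is outside the jurisdiction? no] OR [the applicant has submitted a supervisor's reference? no] → not satisfied.
rule 5 — Protected Practitioner: [not a Class-F Holder (rule 8)? no] OR [Class-G Person (rule 4)? no] → not satisfied.
rule 11 — Authorised Professional: [Class-S Candidate (rule 7)? yes] AND [Protected Practitioner (rule 5)? no] → not satisfied.

No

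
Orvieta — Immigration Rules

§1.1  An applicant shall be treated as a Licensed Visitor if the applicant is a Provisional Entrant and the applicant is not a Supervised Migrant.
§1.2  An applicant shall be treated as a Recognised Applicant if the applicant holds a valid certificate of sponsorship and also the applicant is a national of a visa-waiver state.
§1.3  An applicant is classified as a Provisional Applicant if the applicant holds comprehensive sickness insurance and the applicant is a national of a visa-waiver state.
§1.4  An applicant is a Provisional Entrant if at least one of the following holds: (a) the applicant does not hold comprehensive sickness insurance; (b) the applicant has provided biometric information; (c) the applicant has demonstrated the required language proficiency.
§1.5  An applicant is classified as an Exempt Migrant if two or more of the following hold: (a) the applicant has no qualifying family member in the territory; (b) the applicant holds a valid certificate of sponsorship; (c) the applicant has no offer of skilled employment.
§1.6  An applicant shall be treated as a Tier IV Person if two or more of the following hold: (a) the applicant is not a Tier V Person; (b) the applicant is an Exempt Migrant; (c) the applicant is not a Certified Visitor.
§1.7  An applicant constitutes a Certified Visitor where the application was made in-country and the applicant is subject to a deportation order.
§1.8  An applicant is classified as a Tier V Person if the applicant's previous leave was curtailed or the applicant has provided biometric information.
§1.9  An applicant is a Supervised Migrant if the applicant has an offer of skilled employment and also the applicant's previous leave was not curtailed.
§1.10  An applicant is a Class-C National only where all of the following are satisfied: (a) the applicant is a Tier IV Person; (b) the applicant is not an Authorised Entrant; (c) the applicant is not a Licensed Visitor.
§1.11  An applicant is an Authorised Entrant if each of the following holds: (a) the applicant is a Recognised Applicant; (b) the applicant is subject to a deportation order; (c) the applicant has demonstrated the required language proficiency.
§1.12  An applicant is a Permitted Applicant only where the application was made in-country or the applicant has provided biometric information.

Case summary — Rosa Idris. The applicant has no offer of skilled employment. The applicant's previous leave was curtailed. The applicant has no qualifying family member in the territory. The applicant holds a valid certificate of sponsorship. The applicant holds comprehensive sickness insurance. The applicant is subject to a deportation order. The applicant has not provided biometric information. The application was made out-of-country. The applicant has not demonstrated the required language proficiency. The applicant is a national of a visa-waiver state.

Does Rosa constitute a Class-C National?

§1.8 — Tier V Person: [the applicant's previous leave was curtailed? yes] OR [the applicant has provided biometric information? no] → satisfied.
§1.5 — Exempt Migrant: the applicant has no qualifying family member in the territory? yes; the applicant holds a valid certificate of sponsorship? yes; the applicant has no offer of skilled employment? yes — 3 of 3 hold (need ≥2) → satisfied.
§1.7 — Certified Visitor: [the application was made in-country? no] AND [the applicant is subject to a deportation order? yes] → not satisfied.
§1.6 — Tier IV Person: not a Tier V Person (§1.8)? no; Exempt Migrant (§1.5)? yes; not a Certified Visitor (§1.7)? yes — 2 of 3 hold (need ≥2) → satisfied.
§1.2 — Recognised Applicant: [the applicant holds a valid certificate of sponsorship? yes] AND [the applicant is a national of a visa-waiver state? yes] → satisfied.
§1.11 — Authorised Entrant: [Recognised Applicant (§1.2)? yes] AND [the applicant is subject to a deportation order? yes] AND [the applicant has demonstrated the required language proficiency? no] → not satisfied.
§1.4 — Provisional Entrant: [the applicant does not hold comprehensive sickness insurance? no] OR [the applicant has provided biometric information? no] OR [the applicant has demonstrated the required language proficiency? no] → not satisfied.
§1.9 — Supervised Migrant: [the applicant has an offer of skilled employment? no] AND [the applicant's previous leave was not curtailed? no] → not satisfied.
§1.1 — Licensed Visitor: [Provisional Entrant (§1.4)? no] AND [not a Supervised Migrant (§1.9)? yes] → not satisfied.
§1.10 — Class-C National: [Tier IV Person (§1.6)? yes] AND [not an Authorised Entrant (§1.11)? yes] AND [not a Licensed Visitor (§1.1)? yes] → satisfied.

Yes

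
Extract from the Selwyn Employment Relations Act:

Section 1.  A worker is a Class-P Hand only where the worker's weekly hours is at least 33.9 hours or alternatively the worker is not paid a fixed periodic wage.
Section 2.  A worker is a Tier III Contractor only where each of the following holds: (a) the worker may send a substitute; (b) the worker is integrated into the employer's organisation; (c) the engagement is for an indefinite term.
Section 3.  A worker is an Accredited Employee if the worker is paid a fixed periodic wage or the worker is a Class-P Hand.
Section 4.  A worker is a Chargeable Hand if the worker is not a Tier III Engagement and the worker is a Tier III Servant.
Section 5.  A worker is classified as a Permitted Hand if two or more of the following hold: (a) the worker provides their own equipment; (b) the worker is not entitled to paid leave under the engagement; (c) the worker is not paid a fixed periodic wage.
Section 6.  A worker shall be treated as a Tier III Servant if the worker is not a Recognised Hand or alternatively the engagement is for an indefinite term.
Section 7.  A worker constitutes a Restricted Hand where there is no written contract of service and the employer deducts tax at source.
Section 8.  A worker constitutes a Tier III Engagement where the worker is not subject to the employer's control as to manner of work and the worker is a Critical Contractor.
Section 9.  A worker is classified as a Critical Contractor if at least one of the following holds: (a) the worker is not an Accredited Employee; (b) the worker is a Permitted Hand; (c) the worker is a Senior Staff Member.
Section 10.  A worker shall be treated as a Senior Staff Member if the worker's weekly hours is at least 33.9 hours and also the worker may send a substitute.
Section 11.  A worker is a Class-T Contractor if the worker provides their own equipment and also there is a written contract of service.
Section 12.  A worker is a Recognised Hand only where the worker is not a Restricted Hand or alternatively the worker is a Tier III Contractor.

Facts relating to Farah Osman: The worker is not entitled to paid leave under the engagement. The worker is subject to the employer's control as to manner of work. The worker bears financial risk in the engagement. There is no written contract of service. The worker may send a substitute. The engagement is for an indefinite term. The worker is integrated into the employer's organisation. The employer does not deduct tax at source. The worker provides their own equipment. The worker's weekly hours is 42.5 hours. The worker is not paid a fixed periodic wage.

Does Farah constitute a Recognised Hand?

Yes

section 7 — Restricted Hand: [there is no written contract of service? yes] AND [the employer deducts tax at source? no] → not satisfied.
section 2 — Tier III Contractor: [the worker may send a substitute? yes] AND [the worker is integrated into the employer's organisation? yes] AND [the engagement is for an indefinite term? yes] → satisfied.
section 12 — Recognised Hand: [not a Restricted Hand (section 7)? yes] OR [Tier III Contractor (section 2)? yes] → satisfied.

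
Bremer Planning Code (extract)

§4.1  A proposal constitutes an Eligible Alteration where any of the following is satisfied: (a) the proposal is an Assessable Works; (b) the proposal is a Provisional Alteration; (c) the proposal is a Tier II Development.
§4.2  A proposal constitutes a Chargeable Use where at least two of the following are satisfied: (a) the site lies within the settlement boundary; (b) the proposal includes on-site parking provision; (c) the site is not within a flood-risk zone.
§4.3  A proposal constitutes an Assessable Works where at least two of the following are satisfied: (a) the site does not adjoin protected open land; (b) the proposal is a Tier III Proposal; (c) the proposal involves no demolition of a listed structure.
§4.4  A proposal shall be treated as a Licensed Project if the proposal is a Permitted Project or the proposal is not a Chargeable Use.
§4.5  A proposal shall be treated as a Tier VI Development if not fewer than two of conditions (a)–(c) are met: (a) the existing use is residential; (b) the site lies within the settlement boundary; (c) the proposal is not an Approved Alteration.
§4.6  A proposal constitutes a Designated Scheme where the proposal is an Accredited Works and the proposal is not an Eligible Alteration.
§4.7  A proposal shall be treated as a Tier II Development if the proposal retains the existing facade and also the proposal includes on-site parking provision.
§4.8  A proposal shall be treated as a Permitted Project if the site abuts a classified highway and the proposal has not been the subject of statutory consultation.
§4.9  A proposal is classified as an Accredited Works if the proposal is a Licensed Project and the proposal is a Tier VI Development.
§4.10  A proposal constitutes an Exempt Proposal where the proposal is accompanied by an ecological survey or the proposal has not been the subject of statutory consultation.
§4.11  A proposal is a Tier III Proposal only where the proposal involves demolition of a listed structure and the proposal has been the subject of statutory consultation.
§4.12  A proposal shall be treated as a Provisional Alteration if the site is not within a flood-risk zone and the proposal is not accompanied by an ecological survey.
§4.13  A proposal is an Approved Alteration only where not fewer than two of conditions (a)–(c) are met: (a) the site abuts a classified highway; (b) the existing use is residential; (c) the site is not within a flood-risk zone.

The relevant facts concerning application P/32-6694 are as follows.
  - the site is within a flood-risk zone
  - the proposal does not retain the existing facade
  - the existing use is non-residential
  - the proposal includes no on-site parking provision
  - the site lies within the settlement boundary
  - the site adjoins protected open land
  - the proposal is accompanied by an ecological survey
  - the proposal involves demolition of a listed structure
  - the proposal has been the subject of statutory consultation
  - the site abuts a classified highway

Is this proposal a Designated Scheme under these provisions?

Yes

Under §4.8: the site abuts a classified highway? yes; and the proposal has not been the subject of statutory consultation? no. So the proposal is not a Permitted Project.
Under §4.2: the site lies within the settlement boundary? yes; the proposal includes on-site parking provision? no; the site is not within a flood-risk zone? no — 1 of 3 hold (need ≥2) → not satisfied.
Under §4.4: Permitted Project (§4.8)? no; or not a Chargeable Use (§4.2)? yes. So the proposal is a Licensed Project.
Under §4.13: the site abuts a classified highway? yes; the existing use is residential? no; the site is not within a flood-risk zone? no — 1 of 3 hold (need ≥2) → not satisfied.
Under §4.5: the existing use is residential? no; the site lies within the settlement boundary? yes; not an Approved Alteration (§4.13)? yes — 2 of 3 hold (need ≥2) → satisfied.
Under §4.9: Licensed Project (§4.4)? yes; and Tier VI Development (§4.5)? yes. So the proposal is an Accredited Works.
Under §4.11: the proposal involves demolition of a listed structure? yes; and the proposal has been the subject of statutory consultation? yes. So the proposal is a Tier III Proposal.
Under §4.3: the site does not adjoin protected open land? no; Tier III Proposal (§4.11)? yes; the proposal involves no demolition of a listed structure? no — 1 of 3 hold (need ≥2) → not satisfied.
Under §4.12: the site is not within a flood-risk zone? no; and the proposal is not accompanied by an ecological survey? no. So the proposal is not a Provisional Alteration.
Under §4.7: the proposal retains the existing facade? no; and the proposal includes on-site parking provision? no. So the proposal is not a Tier II Development.
Under §4.1: Assessable Works (§4.3)? no; or Provisional Alteration (§4.12)? no; or Tier II Development (§4.7)? no. So the proposal is not an Eligible Alteration.
Under §4.6: Accredited Works (§4.9)? yes; and not an Eligible Alteration (§4.1)? yes. So the proposal is a Designated Scheme.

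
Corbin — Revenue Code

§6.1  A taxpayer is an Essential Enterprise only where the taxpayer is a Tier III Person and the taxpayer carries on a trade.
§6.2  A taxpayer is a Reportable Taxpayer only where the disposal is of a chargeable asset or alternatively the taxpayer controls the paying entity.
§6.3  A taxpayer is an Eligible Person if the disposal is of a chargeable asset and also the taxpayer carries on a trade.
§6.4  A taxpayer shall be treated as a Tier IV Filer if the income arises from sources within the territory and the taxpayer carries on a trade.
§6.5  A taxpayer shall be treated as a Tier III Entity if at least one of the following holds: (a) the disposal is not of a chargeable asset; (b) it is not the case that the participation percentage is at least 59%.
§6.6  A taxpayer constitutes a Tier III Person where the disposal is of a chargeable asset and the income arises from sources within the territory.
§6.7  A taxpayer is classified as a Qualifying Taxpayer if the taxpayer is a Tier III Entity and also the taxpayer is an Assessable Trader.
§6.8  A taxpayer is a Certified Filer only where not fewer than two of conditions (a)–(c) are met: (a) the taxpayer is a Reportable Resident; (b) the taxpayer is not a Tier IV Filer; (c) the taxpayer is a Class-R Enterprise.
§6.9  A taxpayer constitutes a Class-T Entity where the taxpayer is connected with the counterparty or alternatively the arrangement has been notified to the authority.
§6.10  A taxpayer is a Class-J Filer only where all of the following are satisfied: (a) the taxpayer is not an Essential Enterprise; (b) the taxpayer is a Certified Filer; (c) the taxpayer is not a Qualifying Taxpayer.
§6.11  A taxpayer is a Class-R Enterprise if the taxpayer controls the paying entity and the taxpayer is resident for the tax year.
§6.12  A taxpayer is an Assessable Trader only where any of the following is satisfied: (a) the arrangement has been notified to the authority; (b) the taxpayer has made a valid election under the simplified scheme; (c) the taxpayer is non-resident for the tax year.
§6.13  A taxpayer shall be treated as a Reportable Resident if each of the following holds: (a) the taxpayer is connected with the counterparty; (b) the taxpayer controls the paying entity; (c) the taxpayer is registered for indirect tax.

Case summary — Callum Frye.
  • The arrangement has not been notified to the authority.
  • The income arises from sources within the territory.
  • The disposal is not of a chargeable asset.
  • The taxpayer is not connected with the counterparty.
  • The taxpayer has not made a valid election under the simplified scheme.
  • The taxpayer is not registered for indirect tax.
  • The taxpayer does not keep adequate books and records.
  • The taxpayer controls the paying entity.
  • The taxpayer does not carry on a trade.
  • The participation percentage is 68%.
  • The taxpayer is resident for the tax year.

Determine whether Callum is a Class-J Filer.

Yes

Under §6.6: the disposal is of a chargeable asset? no; and the income arises from sources within the territory? yes. So the taxpayer is not a Tier III Person.
Under §6.1: Tier III Person (§6.6)? no; and the taxpayer carries on a trade? no. So the taxpayer is not an Essential Enterprise.
Under §6.13: the taxpayer is connected with the counterparty? no; and the taxpayer controls the paying entity? yes; and the taxpayer is registered for indirect tax? no. So the taxpayer is not a Reportable Resident.
Under §6.4: the income arises from sources within the territory? yes; and the taxpayer carries on a trade? no. So the taxpayer is not a Tier IV Filer.
Under §6.11: the taxpayer controls the paying entity? yes; and the taxpayer is resident for the tax year? yes. So the taxpayer is a Class-R Enterprise.
Under §6.8: Reportable Resident (§6.13)? no; not a Tier IV Filer (§6.4)? yes; Class-R Enterprise (§6.11)? yes — 2 of 3 hold (need ≥2) → satisfied.
Under §6.5: the disposal is not of a chargeable asset? yes; or participation percentage: 68% ≥ 59%? yes, so negated condition no. So the taxpayer is a Tier III Entity.
Under §6.12: the arrangement has been notified to the authority? no; or the taxpayer has made a valid election under the simplified scheme? no; or the taxpayer is non-resident for the tax year? no. So the taxpayer is not an Assessable Trader.
Under §6.7: Tier III Entity (§6.5)? yes; and Assessable Trader (§6.12)? no. So the taxpayer is not a Qualifying Taxpayer.
Under §6.10: not an Essential Enterprise (§6.1)? yes; and Certified Filer (§6.8)? yes; and not a Qualifying Taxpayer (§6.7)? yes. So the taxpayer is a Class-J Filer.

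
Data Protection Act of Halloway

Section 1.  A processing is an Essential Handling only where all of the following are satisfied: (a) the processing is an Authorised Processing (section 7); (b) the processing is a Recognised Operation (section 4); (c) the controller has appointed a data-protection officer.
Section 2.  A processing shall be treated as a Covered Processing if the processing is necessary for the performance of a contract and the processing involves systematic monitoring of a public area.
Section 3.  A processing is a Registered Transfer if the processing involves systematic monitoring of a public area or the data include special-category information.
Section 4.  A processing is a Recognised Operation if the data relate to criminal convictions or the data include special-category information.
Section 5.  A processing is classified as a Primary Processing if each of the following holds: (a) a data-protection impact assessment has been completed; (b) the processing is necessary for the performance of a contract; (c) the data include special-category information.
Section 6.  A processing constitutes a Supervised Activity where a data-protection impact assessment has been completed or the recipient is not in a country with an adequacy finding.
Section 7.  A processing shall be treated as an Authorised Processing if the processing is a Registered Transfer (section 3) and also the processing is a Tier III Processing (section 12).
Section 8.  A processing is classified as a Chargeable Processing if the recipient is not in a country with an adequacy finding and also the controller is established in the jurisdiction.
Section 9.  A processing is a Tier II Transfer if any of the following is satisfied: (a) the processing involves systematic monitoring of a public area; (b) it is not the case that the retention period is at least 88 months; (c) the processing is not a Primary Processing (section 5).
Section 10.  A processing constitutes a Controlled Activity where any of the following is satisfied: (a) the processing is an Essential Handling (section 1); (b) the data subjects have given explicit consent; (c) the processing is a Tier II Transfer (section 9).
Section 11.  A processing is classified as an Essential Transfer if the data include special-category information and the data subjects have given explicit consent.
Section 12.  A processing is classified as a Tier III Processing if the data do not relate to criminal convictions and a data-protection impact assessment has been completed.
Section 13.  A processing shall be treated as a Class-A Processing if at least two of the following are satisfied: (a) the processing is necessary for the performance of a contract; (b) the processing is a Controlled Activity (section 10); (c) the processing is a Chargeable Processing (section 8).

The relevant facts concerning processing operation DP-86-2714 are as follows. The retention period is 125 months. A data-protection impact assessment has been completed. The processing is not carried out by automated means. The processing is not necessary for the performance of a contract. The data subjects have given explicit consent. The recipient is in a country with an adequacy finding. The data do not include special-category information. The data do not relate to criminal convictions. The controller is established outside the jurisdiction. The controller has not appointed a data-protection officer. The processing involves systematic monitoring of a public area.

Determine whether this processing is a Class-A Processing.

No

Under section 3: the processing involves systematic monitoring of a public area? yes; or the data include special-category information? no. So the processing is a Registered Transfer.
Under section 12: the data do not relate to criminal convictions? yes; and a data-protection impact assessment has been completed? yes. So the processing is a Tier III Processing.
Under section 7: Registered Transfer (section 3)? yes; and Tier III Processing (section 12)? yes. So the processing is an Authorised Processing.
Under section 4: the data relate to criminal convictions? no; or the data include special-category information? no. So the processing is not a Recognised Operation.
Under section 1: Authorised Processing (section 7)? yes; and Recognised Operation (section 4)? no; and the controller has appointed a data-protection officer? no. So the processing is not an Essential Handling.
Under section 5: a data-protection impact assessment has been completed? yes; and the processing is necessary for the performance of a contract? no; and the data include special-category information? no. So the processing is not a Primary Processing.
Under section 9: the processing involves systematic monitoring of a public area? yes; or retention period: 125 months ≥ 88 months? yes, so negated condition no; or not a Primary Processing (section 5)? yes. So the processing is a Tier II Transfer.
Under section 10: Essential Handling (section 1)? no; or the data subjects have given explicit consent? yes; or Tier II Transfer (section 9)? yes. So the processing is a Controlled Activity.
Under section 8: the recipient is not in a country with an adequacy finding? no; and the controller is established in the jurisdiction? no. So the processing is not a Chargeable Processing.
Under section 13: the processing is necessary for the performance of a contract? no; Controlled Activity (section 10)? yes; Chargeable Processing (section 8)? no — 1 of 3 hold (need ≥2) → not satisfied.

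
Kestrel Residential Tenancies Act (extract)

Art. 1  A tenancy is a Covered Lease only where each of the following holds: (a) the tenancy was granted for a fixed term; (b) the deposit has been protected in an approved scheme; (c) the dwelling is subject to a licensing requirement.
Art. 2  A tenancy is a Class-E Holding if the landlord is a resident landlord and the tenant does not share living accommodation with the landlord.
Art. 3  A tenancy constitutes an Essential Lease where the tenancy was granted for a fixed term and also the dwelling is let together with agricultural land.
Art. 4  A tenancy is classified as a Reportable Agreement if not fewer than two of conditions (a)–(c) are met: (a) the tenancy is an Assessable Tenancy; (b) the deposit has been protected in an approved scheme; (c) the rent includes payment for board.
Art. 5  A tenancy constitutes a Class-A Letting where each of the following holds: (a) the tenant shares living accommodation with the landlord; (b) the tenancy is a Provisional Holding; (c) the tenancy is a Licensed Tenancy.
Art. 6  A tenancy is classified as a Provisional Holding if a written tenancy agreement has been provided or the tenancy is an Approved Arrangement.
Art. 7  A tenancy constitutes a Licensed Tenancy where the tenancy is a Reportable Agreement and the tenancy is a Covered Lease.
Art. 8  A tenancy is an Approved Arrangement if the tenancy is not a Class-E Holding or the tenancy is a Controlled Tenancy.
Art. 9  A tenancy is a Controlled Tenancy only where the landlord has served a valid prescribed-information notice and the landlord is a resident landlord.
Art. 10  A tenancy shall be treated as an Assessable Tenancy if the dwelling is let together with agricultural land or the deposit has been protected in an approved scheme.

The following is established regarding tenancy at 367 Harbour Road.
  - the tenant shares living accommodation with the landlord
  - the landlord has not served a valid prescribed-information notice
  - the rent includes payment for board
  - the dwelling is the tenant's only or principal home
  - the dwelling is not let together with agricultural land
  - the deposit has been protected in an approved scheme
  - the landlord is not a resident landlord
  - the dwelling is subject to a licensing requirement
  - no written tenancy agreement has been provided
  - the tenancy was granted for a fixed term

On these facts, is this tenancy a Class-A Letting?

Under article 2: the landlord is a resident landlord? no; and the tenant does not share living accommodation with the landlord? no. So the tenancy is not a Class-E Holding.
Under article 9: the landlord has served a valid prescribed-information notice? no; and the landlord is a resident landlord? no. So the tenancy is not a Controlled Tenancy.
Under article 8: not a Class-E Holding (article 2)? yes; or Controlled Tenancy (article 9)? no. So the tenancy is an Approved Arrangement.
Under article 6: a written tenancy agreement has been provided? no; or Approved Arrangement (article 8)? yes. So the tenancy is a Provisional Holding.
Under article 10: the dwelling is let together with agricultural land? no; or the deposit has been protected in an approved scheme? yes. So the tenancy is an Assessable Tenancy.
Under article 4: Assessable Tenancy (article 10)? yes; the deposit has been protected in an approved scheme? yes; the rent includes payment for board? yes — 3 of 3 hold (need ≥2) → satisfied.
Under article 1: the tenancy was granted for a fixed term? yes; and the deposit has been protected in an approved scheme? yes; and the dwelling is subject to a licensing requirement? yes. So the tenancy is a Covered Lease.
Under article 7: Reportable Agreement (article 4)? yes; and Covered Lease (article 1)? yes. So the tenancy is a Licensed Tenancy.
Under article 5: the tenant shares living accommodation with the landlord? yes; and Provisional Holding (article 6)? yes; and Licensed Tenancy (article 7)? yes. So the tenancy is a Class-A Letting.

Yes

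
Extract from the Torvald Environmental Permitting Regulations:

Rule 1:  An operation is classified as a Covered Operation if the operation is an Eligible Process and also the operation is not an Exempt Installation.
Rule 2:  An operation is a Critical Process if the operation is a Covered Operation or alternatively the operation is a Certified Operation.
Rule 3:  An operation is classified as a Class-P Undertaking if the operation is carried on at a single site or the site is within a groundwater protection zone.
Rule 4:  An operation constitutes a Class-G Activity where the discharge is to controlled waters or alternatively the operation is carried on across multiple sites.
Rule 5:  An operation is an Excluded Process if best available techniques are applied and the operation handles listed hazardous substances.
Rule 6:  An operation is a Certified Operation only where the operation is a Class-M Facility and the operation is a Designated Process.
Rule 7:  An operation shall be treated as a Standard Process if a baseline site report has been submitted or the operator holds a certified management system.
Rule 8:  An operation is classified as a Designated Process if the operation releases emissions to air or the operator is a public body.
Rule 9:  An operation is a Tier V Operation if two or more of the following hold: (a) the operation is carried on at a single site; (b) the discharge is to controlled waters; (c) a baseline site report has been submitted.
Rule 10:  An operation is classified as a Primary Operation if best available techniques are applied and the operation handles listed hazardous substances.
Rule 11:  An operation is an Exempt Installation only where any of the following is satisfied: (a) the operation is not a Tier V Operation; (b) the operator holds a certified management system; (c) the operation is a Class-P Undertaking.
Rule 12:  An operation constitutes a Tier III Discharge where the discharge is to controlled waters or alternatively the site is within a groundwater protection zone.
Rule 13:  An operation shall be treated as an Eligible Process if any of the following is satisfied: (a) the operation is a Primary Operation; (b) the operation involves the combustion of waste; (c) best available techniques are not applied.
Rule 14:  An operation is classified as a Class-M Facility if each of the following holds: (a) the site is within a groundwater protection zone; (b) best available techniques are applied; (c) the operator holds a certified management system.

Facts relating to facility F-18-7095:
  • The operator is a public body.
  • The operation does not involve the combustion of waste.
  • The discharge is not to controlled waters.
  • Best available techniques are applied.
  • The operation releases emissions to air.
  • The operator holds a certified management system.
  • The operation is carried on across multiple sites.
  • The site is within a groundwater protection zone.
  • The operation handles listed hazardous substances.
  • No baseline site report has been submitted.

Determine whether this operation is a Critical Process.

Under rule 10: best available techniques are applied? yes; and the operation handles listed hazardous substances? yes. So the operation is a Primary Operation.
Under rule 13: Primary Operation (rule 10)? yes; or the operation involves the combustion of waste? no; or best available techniques are not applied? no. So the operation is an Eligible Process.
Under rule 9: the operation is carried on at a single site? no; the discharge is to controlled waters? no; a baseline site report has been submitted? no — 0 of 3 hold (need ≥2) → not satisfied.
Under rule 3: the operation is carried on at a single site? no; or the site is within a groundwater protection zone? yes. So the operation is a Class-P Undertaking.
Under rule 11: not a Tier V Operation (rule 9)? yes; or the operator holds a certified management system? yes; or Class-P Undertaking (rule 3)? yes. So the operation is an Exempt Installation.
Under rule 1: Eligible Process (rule 13)? yes; and not an Exempt Installation (rule 11)? no. So the operation is not a Covered Operation.
Under rule 14: the site is within a groundwater protection zone? yes; and best available techniques are applied? yes; and the operator holds a certified management system? yes. So the operation is a Class-M Facility.
Under rule 8: the operation releases emissions to air? yes; or the operator is a public body? yes. So the operation is a Designated Process.
Under rule 6: Class-M Facility (rule 14)? yes; and Designated Process (rule 8)? yes. So the operation is a Certified Operation.
Under rule 2: Covered Operation (rule 1)? no; or Certified Operation (rule 6)? yes. So the operation is a Critical Process.

Yes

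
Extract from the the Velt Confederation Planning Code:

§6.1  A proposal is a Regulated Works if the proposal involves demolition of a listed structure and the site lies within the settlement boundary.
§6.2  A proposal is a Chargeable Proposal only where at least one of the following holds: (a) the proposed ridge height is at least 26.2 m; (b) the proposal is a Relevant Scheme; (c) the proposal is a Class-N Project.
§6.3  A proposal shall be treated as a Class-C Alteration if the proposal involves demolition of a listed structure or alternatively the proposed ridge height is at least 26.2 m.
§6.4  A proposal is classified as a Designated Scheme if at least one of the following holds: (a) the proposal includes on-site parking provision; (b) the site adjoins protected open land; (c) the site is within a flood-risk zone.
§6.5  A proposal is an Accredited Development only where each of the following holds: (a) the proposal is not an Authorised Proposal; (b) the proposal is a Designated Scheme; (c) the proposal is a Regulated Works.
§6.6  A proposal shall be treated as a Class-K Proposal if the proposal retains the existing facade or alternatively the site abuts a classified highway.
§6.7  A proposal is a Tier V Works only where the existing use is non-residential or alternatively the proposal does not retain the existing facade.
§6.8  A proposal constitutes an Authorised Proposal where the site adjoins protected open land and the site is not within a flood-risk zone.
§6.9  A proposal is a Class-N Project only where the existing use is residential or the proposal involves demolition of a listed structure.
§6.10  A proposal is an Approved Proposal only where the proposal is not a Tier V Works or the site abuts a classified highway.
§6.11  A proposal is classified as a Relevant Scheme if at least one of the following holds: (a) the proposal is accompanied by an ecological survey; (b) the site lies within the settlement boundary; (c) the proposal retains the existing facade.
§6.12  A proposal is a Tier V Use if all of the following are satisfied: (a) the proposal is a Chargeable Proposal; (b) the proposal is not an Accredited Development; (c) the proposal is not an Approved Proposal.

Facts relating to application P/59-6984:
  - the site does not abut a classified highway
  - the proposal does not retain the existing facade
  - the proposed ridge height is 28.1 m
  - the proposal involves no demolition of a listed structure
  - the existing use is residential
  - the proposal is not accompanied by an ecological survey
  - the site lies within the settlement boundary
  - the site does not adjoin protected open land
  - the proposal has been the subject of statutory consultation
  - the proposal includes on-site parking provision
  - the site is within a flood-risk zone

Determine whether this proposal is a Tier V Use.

Yes

§6.11 — Relevant Scheme: [the proposal is accompanied by an ecological survey? no] OR [the site lies within the settlement boundary? yes] OR [the proposal retains the existing facade? no] → satisfied.
§6.9 — Class-N Project: [the existing use is residential? yes] OR [the proposal involves demolition of a listed structure? no] → satisfied.
§6.2 — Chargeable Proposal: [proposed ridge height: 28.1 m ≥ 26.2 m? yes] OR [Relevant Scheme (§6.11)? yes] OR [Class-N Project (§6.9)? yes] → satisfied.
§6.8 — Authorised Proposal: [the site adjoins protected open land? no] AND [the site is not within a flood-risk zone? no] → not satisfied.
§6.4 — Designated Scheme: [the proposal includes on-site parking provision? yes] OR [the site adjoins protected open land? no] OR [the site is within a flood-risk zone? yes] → satisfied.
§6.1 — Regulated Works: [the proposal involves demolition of a listed structure? no] AND [the site lies within the settlement boundary? yes] → not satisfied.
§6.5 — Accredited Development: [not an Authorised Proposal (§6.8)? yes] AND [Designated Scheme (§6.4)? yes] AND [Regulated Works (§6.1)? no] → not satisfied.
§6.7 — Tier V Works: [the existing use is non-residential? no] OR [the proposal does not retain the existing facade? yes] → satisfied.
§6.10 — Approved Proposal: [not a Tier V Works (§6.7)? no] OR [the site abuts a classified highway? no] → not satisfied.
§6.12 — Tier V Use: [Chargeable Proposal (§6.2)? yes] AND [not an Accredited Development (§6.5)? yes] AND [not an Approved Proposal (§6.10)? yes] → satisfied.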